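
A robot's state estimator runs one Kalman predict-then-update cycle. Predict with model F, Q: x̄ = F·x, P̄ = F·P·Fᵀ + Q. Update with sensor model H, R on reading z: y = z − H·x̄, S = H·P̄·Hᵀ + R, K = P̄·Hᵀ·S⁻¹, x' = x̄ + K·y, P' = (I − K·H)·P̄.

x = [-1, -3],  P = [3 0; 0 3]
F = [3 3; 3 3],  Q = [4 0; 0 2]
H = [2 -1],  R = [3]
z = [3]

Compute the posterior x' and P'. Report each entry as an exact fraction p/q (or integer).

x̄ = F·x = [-12, -12]
P̄ = F·P·Fᵀ + Q = [58 54; 54 56]
y = z − H·x̄ = [15]
S = H·P̄·Hᵀ + R = [75]
K = P̄·Hᵀ·S⁻¹ = [62/75; 52/75]
x' = x̄ + K·y = [2/5, -8/5]
P' = (I − K·H)·P̄ = [506/75 826/75; 826/75 1496/75]

x' = [2/5, -8/5]
P' = [506/75 826/75; 826/75 1496/75]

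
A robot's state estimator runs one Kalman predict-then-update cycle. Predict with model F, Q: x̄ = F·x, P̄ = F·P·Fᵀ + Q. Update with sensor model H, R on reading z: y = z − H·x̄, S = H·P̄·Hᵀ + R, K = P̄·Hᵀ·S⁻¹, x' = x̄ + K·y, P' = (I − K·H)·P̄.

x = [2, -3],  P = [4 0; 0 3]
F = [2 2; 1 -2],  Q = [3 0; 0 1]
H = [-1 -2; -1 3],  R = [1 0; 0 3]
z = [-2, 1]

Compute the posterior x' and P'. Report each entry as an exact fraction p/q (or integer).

x̄ = F·x = [-2, 8]
P̄ = F·P·Fᵀ + Q = [31 -4; -4 17]
y = z − H·x̄ = [12, -25]
S = H·P̄·Hᵀ + R = [84 -67; -67 211]
K = P̄·Hᵀ·S⁻¹ = [-7734/13235 -5153/13235; -529/2647 522/2647]
x' = x̄ + K·y = [9547/13235, 1778/2647]
P' = (I − K·H)·P̄ = [10824/13235 -309/2647; -309/2647 419/2647]

x' = [9547/13235, 1778/2647]
P' = [10824/13235 -309/2647; -309/2647 419/2647]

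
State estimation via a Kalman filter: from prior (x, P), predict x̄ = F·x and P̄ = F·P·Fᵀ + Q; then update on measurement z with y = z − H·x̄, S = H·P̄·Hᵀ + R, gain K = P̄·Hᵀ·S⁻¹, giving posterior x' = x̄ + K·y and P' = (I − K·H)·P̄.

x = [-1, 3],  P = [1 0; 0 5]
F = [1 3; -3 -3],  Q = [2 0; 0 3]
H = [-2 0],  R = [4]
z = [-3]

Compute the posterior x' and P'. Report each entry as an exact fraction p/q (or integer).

x' = [80/49, 18/49]
P' = [48/49 -48/49; -48/49 489/49]

x̄ = F·x = [8, -6]
P̄ = F·P·Fᵀ + Q = [48 -48; -48 57]
y = z − H·x̄ = [13]
S = H·P̄·Hᵀ + R = [196]
K = P̄·Hᵀ·S⁻¹ = [-24/49; 24/49]
x' = x̄ + K·y = [80/49, 18/49]
P' = (I − K·H)·P̄ = [48/49 -48/49; -48/49 489/49]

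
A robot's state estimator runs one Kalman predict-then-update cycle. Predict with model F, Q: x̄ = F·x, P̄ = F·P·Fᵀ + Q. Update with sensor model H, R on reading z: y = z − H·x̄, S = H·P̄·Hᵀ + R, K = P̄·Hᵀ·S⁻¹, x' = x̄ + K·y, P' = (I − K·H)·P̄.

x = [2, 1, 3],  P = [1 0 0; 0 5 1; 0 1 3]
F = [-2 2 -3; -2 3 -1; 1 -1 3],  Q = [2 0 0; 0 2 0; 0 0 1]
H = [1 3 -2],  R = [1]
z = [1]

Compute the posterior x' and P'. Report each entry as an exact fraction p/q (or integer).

x' = [-1661/545, 2396/545, 2502/545]
P' = [5881/1090 -3048/545 -3151/545; -3048/545 4528/545 5216/545; -3151/545 5216/545 6282/545]

x̄ = F·x = [-11, -4, 10]
P̄ = F·P·Fᵀ + Q = [41 32 -30; 32 48 -16; -30 -16 28]
y = z − H·x̄ = [44]
S = H·P̄·Hᵀ + R = [1090]
K = P̄·Hᵀ·S⁻¹ = [197/1090; 104/545; -67/545]
x' = x̄ + K·y = [-1661/545, 2396/545, 2502/545]
P' = (I − K·H)·P̄ = [5881/1090 -3048/545 -3151/545; -3048/545 4528/545 5216/545; -3151/545 5216/545 6282/545]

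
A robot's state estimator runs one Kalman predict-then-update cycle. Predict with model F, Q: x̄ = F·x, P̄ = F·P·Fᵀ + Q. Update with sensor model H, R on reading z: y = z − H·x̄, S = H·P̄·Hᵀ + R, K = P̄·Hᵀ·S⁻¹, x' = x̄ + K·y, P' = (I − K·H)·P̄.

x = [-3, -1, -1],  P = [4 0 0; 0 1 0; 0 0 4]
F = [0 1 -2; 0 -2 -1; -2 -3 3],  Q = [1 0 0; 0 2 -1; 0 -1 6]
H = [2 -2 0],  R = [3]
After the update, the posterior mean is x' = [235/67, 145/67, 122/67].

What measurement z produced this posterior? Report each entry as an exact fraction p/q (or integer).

x̄ = F·x = [1, 3, 6]
P̄ = F·P·Fᵀ + Q = [18 6 -27; 6 10 -7; -27 -7 67]
S = H·P̄·Hᵀ + R = [67]
K = P̄·Hᵀ·S⁻¹ = [24/67; -8/67; -40/67]
x' − x̄ = [168/67, -56/67, -280/67] = K·y
y = (KᵀK)⁻¹·Kᵀ·(x' − x̄) = [7]
z = y + H·x̄ = [7] + [-4] = [3]

z = [3]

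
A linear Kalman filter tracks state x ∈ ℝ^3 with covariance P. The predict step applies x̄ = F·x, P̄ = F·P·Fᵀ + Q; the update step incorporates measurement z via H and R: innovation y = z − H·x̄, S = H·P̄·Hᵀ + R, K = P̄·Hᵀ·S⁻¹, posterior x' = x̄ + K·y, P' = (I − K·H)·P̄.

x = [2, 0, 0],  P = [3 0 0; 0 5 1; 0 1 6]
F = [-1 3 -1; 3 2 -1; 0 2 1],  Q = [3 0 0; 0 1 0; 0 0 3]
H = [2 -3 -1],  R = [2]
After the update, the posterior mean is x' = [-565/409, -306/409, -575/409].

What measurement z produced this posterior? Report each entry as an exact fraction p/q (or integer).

z = [1]

x̄ = F·x = [-2, 6, 0]
P̄ = F·P·Fᵀ + Q = [51 22 25; 22 50 14; 25 14 33]
S = H·P̄·Hᵀ + R = [409]
K = P̄·Hᵀ·S⁻¹ = [11/409; -120/409; -25/409]
x' − x̄ = [253/409, -2760/409, -575/409] = K·y
y = (KᵀK)⁻¹·Kᵀ·(x' − x̄) = [23]
z = y + H·x̄ = [23] + [-22] = [1]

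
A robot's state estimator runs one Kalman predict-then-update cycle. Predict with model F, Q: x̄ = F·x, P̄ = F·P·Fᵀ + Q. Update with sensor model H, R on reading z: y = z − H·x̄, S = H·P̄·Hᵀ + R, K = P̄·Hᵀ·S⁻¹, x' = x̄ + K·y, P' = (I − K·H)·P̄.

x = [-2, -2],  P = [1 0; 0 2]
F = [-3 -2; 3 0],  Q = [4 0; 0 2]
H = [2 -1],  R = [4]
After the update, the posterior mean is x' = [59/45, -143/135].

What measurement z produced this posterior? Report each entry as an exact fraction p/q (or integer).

x̄ = F·x = [10, -6]
P̄ = F·P·Fᵀ + Q = [21 -9; -9 11]
S = H·P̄·Hᵀ + R = [135]
K = P̄·Hᵀ·S⁻¹ = [17/45; -29/135]
x' − x̄ = [-391/45, 667/135] = K·y
y = (KᵀK)⁻¹·Kᵀ·(x' − x̄) = [-23]
z = y + H·x̄ = [-23] + [26] = [3]

z = [3]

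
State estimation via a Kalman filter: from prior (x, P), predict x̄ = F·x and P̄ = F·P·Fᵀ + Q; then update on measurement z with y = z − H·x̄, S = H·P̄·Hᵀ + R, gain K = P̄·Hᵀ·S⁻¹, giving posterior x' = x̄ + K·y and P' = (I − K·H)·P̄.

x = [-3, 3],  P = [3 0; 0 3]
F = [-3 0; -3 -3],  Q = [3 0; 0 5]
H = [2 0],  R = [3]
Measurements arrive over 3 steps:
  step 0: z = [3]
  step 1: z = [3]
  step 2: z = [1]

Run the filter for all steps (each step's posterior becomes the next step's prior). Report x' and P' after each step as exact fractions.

step 0: x̄ = F·x = [9, 0]
step 0: P̄ = F·P·Fᵀ + Q = [30 27; 27 59]
step 0: y = z − H·x̄ = [-15]
step 0: S = H·P̄·Hᵀ + R = [123]
step 0: K = P̄·Hᵀ·S⁻¹ = [20/41; 18/41]
step 0: x' = x̄ + K·y = [69/41, -270/41]
step 0: P' = (I − K·H)·P̄ = [30/41 27/41; 27/41 1447/41]
step 1: x̄ = F·x = [-207/41, 603/41]
step 1: P̄ = F·P·Fᵀ + Q = [393/41 513/41; 513/41 13984/41]
step 1: y = z − H·x̄ = [537/41]
step 1: S = H·P̄·Hᵀ + R = [1695/41]
step 1: K = P̄·Hᵀ·S⁻¹ = [262/565; 342/565]
step 1: x' = x̄ + K·y = [579/565, 12789/565]
step 1: P' = (I − K·H)·P̄ = [393/565 513/565; 513/565 184148/565]
step 2: x̄ = F·x = [-1737/565, -40104/565]
step 2: P̄ = F·P·Fᵀ + Q = [5232/565 8154/565; 8154/565 1672928/565]
step 2: y = z − H·x̄ = [4039/565]
step 2: S = H·P̄·Hᵀ + R = [22623/565]
step 2: K = P̄·Hᵀ·S⁻¹ = [3488/7541; 5436/7541]
step 2: x' = x̄ + K·y = [1751/7541, -496404/7541]
step 2: P' = (I − K·H)·P̄ = [5232/7541 8154/7541; 8154/7541 22171504/7541]

step 0: x' = [69/41, -270/41], P' = [30/41 27/41; 27/41 1447/41]
step 1: x' = [579/565, 12789/565], P' = [393/565 513/565; 513/565 184148/565]
step 2: x' = [1751/7541, -496404/7541], P' = [5232/7541 8154/7541; 8154/7541 22171504/7541]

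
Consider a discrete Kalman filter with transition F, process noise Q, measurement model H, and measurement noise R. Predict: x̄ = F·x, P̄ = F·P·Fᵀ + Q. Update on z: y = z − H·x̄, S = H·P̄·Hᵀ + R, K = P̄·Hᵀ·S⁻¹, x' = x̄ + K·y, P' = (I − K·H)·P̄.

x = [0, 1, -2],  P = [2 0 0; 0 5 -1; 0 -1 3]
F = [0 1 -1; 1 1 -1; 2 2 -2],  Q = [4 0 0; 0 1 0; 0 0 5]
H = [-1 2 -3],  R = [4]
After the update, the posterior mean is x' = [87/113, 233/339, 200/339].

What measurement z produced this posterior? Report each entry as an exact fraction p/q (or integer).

z = [-1]

x̄ = F·x = [3, 3, 6]
P̄ = F·P·Fᵀ + Q = [14 10 20; 10 13 24; 20 24 53]
S = H·P̄·Hᵀ + R = [339]
K = P̄·Hᵀ·S⁻¹ = [-18/113; -56/339; -131/339]
x' − x̄ = [-252/113, -784/339, -1834/339] = K·y
y = (KᵀK)⁻¹·Kᵀ·(x' − x̄) = [14]
z = y + H·x̄ = [14] + [-15] = [-1]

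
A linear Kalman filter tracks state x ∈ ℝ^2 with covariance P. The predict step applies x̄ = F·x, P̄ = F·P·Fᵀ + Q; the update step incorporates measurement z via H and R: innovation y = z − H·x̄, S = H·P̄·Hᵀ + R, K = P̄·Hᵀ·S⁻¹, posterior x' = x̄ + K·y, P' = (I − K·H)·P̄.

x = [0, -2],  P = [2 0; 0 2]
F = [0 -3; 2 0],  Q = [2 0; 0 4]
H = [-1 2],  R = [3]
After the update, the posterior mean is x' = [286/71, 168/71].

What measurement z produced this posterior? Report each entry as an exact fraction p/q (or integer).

z = [1]

x̄ = F·x = [6, 0]
P̄ = F·P·Fᵀ + Q = [20 0; 0 12]
S = H·P̄·Hᵀ + R = [71]
K = P̄·Hᵀ·S⁻¹ = [-20/71; 24/71]
x' − x̄ = [-140/71, 168/71] = K·y
y = (KᵀK)⁻¹·Kᵀ·(x' − x̄) = [7]
z = y + H·x̄ = [7] + [-6] = [1]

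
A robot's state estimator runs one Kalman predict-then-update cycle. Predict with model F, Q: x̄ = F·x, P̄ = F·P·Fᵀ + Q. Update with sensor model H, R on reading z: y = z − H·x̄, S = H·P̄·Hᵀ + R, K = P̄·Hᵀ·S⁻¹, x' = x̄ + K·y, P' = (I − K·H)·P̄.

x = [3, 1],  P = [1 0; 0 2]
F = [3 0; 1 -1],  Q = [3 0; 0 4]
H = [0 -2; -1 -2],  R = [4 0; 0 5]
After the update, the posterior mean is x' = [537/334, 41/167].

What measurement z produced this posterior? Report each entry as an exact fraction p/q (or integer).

x̄ = F·x = [9, 2]
P̄ = F·P·Fᵀ + Q = [12 3; 3 7]
S = H·P̄·Hᵀ + R = [32 34; 34 57]
K = P̄·Hᵀ·S⁻¹ = [135/334 -93/167; -55/167 -17/167]
x' − x̄ = [-2469/334, -293/167] = K·y
y = (KᵀK)⁻¹·Kᵀ·(x' − x̄) = [1, 14]
z = y + H·x̄ = [1, 14] + [-4, -13] = [-3, 1]

z = [-3, 1]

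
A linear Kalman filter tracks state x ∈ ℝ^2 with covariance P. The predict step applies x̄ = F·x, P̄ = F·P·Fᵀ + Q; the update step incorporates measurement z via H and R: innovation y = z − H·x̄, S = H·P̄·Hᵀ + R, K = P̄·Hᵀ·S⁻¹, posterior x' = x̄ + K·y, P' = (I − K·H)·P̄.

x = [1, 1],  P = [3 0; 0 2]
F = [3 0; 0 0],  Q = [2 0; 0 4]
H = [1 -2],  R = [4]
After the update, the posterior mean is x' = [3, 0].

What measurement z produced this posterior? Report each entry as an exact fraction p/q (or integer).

z = [3]

x̄ = F·x = [3, 0]
P̄ = F·P·Fᵀ + Q = [29 0; 0 4]
S = H·P̄·Hᵀ + R = [49]
K = P̄·Hᵀ·S⁻¹ = [29/49; -8/49]
x' − x̄ = [0, 0] = K·y
y = (KᵀK)⁻¹·Kᵀ·(x' − x̄) = [0]
z = y + H·x̄ = [0] + [3] = [3]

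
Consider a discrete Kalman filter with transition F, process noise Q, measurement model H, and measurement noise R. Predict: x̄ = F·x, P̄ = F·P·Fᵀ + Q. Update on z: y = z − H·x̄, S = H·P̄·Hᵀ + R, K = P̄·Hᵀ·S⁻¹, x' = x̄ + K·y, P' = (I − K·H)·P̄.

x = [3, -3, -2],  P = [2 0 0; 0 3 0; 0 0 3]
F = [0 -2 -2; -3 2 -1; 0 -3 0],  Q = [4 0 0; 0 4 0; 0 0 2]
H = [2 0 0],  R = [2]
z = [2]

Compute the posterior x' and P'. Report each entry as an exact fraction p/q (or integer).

x̄ = F·x = [10, -13, 9]
P̄ = F·P·Fᵀ + Q = [28 -6 18; -6 37 -18; 18 -18 29]
y = z − H·x̄ = [-18]
S = H·P̄·Hᵀ + R = [114]
K = P̄·Hᵀ·S⁻¹ = [28/57; -2/19; 6/19]
x' = x̄ + K·y = [22/19, -211/19, 63/19]
P' = (I − K·H)·P̄ = [28/57 -2/19 6/19; -2/19 679/19 -270/19; 6/19 -270/19 335/19]

x' = [22/19, -211/19, 63/19]
P' = [28/57 -2/19 6/19; -2/19 679/19 -270/19; 6/19 -270/19 335/19]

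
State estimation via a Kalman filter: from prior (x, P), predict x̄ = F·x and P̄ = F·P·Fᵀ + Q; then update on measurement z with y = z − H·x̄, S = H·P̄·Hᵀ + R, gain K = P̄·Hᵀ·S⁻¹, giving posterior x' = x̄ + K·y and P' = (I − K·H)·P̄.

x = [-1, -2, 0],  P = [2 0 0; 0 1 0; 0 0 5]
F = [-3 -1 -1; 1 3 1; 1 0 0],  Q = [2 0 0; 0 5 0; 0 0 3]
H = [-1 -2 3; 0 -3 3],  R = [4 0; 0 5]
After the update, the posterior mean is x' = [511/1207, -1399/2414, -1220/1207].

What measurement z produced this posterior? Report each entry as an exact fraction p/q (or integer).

x̄ = F·x = [5, -7, -1]
P̄ = F·P·Fᵀ + Q = [26 -14 -6; -14 21 2; -6 2 5]
S = H·P̄·Hᵀ + R = [115 117; 117 203]
K = P̄·Hᵀ·S⁻¹ = [-757/1207 579/1207; 2203/9656 -3981/9656; 1199/4828 -477/4828]
x' − x̄ = [-5524/1207, 15499/2414, -13/1207] = K·y
y = (KᵀK)⁻¹·Kᵀ·(x' − x̄) = [-8, -20]
z = y + H·x̄ = [-8, -20] + [6, 18] = [-2, -2]

z = [-2, -2]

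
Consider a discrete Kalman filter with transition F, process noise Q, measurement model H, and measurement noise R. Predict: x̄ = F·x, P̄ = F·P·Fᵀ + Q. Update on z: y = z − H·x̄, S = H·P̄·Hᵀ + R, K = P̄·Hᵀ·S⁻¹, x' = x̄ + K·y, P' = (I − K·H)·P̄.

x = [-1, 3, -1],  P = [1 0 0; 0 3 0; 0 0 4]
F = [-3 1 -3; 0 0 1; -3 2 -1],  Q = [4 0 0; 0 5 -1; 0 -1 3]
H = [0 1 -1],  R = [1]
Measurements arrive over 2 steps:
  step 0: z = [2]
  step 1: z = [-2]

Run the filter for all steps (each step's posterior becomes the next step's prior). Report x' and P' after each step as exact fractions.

step 0: x' = [-25/16, 67/24, 17/16], P' = [325/16 -5/8 3/16; -5/8 59/12 37/8; 3/16 37/8 85/16]
step 1: x' = [-15067/9959, 12923/9959, 33136/9959], P' = [337007/9959 -43603/9959 -34197/9959; -43603/9959 99678/9959 99297/9959; -34197/9959 99297/9959 108827/9959]

step 0: x̄ = F·x = [9, -1, 10]
step 0: P̄ = F·P·Fᵀ + Q = [52 -12 27; -12 9 -5; 27 -5 28]
step 0: y = z − H·x̄ = [13]
step 0: S = H·P̄·Hᵀ + R = [48]
step 0: K = P̄·Hᵀ·S⁻¹ = [-13/16; 7/24; -11/16]
step 0: x' = x̄ + K·y = [-25/16, 67/24, 17/16]
step 0: P' = (I − K·H)·P̄ = [325/16 -5/8 3/16; -5/8 59/12 37/8; 3/16 37/8 85/16]
step 1: x̄ = F·x = [103/24, 17/16, 221/24]
step 1: P̄ = F·P·Fᵀ + Q = [2627/12 -95/8 2209/12; -95/8 165/16 19/8; 2209/12 19/8 2411/12]
step 1: y = z − H·x̄ = [295/48]
step 1: S = H·P̄·Hᵀ + R = [9959/48]
step 1: K = P̄·Hᵀ·S⁻¹ = [-9406/9959; 381/9959; -9530/9959]
step 1: x' = x̄ + K·y = [-15067/9959, 12923/9959, 33136/9959]
step 1: P' = (I − K·H)·P̄ = [337007/9959 -43603/9959 -34197/9959; -43603/9959 99678/9959 99297/9959; -34197/9959 99297/9959 108827/9959]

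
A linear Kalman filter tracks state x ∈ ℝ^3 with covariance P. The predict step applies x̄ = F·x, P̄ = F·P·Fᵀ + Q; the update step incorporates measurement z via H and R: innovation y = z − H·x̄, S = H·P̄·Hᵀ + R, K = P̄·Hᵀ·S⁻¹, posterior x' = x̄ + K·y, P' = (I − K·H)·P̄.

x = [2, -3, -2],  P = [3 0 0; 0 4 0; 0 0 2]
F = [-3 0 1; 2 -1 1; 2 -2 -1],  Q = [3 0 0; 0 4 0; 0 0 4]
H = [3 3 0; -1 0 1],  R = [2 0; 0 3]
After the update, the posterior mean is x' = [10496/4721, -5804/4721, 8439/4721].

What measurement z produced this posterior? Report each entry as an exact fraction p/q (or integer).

x̄ = F·x = [-8, 5, 12]
P̄ = F·P·Fᵀ + Q = [32 -16 -20; -16 22 18; -20 18 34]
S = H·P̄·Hᵀ + R = [200 -54; -54 109]
K = P̄·Hᵀ·S⁻¹ = [606/4721 -1952/4721; 1899/9442 1943/4721; 1131/9442 2619/4721]
x' − x̄ = [48264/4721, -29409/4721, -48213/4721] = K·y
y = (KᵀK)⁻¹·Kᵀ·(x' − x̄) = [12, -21]
z = y + H·x̄ = [12, -21] + [-9, 20] = [3, -1]

z = [3, -1]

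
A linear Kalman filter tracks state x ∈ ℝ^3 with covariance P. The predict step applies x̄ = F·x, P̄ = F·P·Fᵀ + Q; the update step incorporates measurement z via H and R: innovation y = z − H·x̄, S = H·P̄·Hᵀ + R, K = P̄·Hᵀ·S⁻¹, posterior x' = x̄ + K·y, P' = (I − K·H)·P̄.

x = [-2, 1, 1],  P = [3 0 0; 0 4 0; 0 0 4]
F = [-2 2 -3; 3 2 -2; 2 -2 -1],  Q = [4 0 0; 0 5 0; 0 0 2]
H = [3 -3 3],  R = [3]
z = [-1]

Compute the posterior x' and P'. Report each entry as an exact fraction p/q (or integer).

x' = [423/211, -1042/211, -1533/211]
P' = [11648/211 7522/211 -4096/211; 7522/211 10432/211 2878/211; -4096/211 2878/211 6982/211]

x̄ = F·x = [3, -6, -7]
P̄ = F·P·Fᵀ + Q = [68 22 -16; 22 64 10; -16 10 34]
y = z − H·x̄ = [-7]
S = H·P̄·Hᵀ + R = [633]
K = P̄·Hᵀ·S⁻¹ = [30/211; -32/211; 8/211]
x' = x̄ + K·y = [423/211, -1042/211, -1533/211]
P' = (I − K·H)·P̄ = [11648/211 7522/211 -4096/211; 7522/211 10432/211 2878/211; -4096/211 2878/211 6982/211]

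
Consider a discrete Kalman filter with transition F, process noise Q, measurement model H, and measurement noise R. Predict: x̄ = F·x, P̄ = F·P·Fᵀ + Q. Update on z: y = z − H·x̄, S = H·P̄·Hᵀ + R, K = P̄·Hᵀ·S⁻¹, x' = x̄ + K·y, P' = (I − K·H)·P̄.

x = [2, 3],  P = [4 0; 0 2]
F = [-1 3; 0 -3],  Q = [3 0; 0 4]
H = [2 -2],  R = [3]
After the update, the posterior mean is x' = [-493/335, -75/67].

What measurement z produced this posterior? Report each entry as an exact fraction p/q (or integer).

z = [-1]

x̄ = F·x = [7, -9]
P̄ = F·P·Fᵀ + Q = [25 -18; -18 22]
S = H·P̄·Hᵀ + R = [335]
K = P̄·Hᵀ·S⁻¹ = [86/335; -16/67]
x' − x̄ = [-2838/335, 528/67] = K·y
y = (KᵀK)⁻¹·Kᵀ·(x' − x̄) = [-33]
z = y + H·x̄ = [-33] + [32] = [-1]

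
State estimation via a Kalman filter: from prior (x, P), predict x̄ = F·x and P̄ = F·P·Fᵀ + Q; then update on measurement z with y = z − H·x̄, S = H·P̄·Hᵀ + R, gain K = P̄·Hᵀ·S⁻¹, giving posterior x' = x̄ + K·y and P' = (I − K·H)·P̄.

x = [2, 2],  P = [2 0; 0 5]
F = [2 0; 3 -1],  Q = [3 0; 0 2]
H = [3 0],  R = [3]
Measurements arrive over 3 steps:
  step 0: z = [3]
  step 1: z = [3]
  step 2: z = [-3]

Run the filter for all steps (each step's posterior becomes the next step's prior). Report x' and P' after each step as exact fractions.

step 0: x' = [37/34, 14/17], P' = [11/34 6/17; 6/17 209/17]
step 1: x' = [64/59, 251/118], P' = [73/236 21/236; 21/236 3483/236]
step 2: x' = [-622/809, -59/1618], P' = [250/809 99/809; 99/809 29759/1618]

step 0: x̄ = F·x = [4, 4]
step 0: P̄ = F·P·Fᵀ + Q = [11 12; 12 25]
step 0: y = z − H·x̄ = [-9]
step 0: S = H·P̄·Hᵀ + R = [102]
step 0: K = P̄·Hᵀ·S⁻¹ = [11/34; 6/17]
step 0: x' = x̄ + K·y = [37/34, 14/17]
step 0: P' = (I − K·H)·P̄ = [11/34 6/17; 6/17 209/17]
step 1: x̄ = F·x = [37/17, 83/34]
step 1: P̄ = F·P·Fᵀ + Q = [73/17 21/17; 21/17 513/34]
step 1: y = z − H·x̄ = [-60/17]
step 1: S = H·P̄·Hᵀ + R = [708/17]
step 1: K = P̄·Hᵀ·S⁻¹ = [73/236; 21/236]
step 1: x' = x̄ + K·y = [64/59, 251/118]
step 1: P' = (I − K·H)·P̄ = [73/236 21/236; 21/236 3483/236]
step 2: x̄ = F·x = [128/59, 133/118]
step 2: P̄ = F·P·Fᵀ + Q = [250/59 99/59; 99/59 2243/118]
step 2: y = z − H·x̄ = [-561/59]
step 2: S = H·P̄·Hᵀ + R = [2427/59]
step 2: K = P̄·Hᵀ·S⁻¹ = [250/809; 99/809]
step 2: x' = x̄ + K·y = [-622/809, -59/1618]
step 2: P' = (I − K·H)·P̄ = [250/809 99/809; 99/809 29759/1618]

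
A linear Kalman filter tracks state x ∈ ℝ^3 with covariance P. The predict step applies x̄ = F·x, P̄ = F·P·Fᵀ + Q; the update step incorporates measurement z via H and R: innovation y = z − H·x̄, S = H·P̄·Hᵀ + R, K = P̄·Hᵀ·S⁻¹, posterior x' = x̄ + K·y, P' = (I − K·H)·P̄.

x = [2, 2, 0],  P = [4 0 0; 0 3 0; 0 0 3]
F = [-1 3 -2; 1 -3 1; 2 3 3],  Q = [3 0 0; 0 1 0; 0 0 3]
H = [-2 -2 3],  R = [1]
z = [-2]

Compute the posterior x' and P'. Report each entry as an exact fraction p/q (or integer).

x' = [1828/397, -1172/397, 178/397]
P' = [36299/794 -14884/397 4349/794; -14884/397 13557/397 -889/397; 4349/794 -889/397 1793/794]

x̄ = F·x = [4, -4, 10]
P̄ = F·P·Fᵀ + Q = [46 -37 1; -37 35 -10; 1 -10 73]
y = z − H·x̄ = [-32]
S = H·P̄·Hᵀ + R = [794]
K = P̄·Hᵀ·S⁻¹ = [-15/794; -13/397; 237/794]
x' = x̄ + K·y = [1828/397, -1172/397, 178/397]
P' = (I − K·H)·P̄ = [36299/794 -14884/397 4349/794; -14884/397 13557/397 -889/397; 4349/794 -889/397 1793/794]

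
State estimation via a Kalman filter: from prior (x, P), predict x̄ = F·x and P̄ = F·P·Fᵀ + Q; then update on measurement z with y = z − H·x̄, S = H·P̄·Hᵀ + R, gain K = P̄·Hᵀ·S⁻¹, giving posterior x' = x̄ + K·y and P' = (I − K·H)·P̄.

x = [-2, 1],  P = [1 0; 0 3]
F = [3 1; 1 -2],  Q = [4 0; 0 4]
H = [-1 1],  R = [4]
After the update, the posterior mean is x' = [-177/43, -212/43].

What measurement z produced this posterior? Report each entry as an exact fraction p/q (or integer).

z = [-1]

x̄ = F·x = [-5, -4]
P̄ = F·P·Fᵀ + Q = [16 -3; -3 17]
S = H·P̄·Hᵀ + R = [43]
K = P̄·Hᵀ·S⁻¹ = [-19/43; 20/43]
x' − x̄ = [38/43, -40/43] = K·y
y = (KᵀK)⁻¹·Kᵀ·(x' − x̄) = [-2]
z = y + H·x̄ = [-2] + [1] = [-1]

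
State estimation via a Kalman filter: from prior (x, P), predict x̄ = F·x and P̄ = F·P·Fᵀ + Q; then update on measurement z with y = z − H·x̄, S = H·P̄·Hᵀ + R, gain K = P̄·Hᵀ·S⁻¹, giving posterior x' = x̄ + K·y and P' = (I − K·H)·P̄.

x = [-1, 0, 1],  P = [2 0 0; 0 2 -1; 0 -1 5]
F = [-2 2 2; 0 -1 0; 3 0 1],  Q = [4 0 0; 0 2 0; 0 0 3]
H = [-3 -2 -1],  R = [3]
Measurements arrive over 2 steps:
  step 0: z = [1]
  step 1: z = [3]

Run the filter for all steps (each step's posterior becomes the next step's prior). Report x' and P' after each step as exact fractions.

step 0: x' = [188/289, -33/289, -754/289], P' = [1504/289 -842/289 -2564/289; -842/289 1147/289 241/289; -2564/289 241/289 7258/289]
step 1: x' = [-139825/271686, -73051/543372, -660385/543372], P' = [1114991/135843 -1657915/271686 -3086641/271686; -1657915/271686 3041075/543372 3842405/543372; -3086641/271686 3842405/543372 10783571/543372]

step 0: x̄ = F·x = [4, 0, -2]
step 0: P̄ = F·P·Fᵀ + Q = [32 -2 -4; -2 4 1; -4 1 26]
step 0: y = z − H·x̄ = [11]
step 0: S = H·P̄·Hᵀ + R = [289]
step 0: K = P̄·Hᵀ·S⁻¹ = [-88/289; -3/289; -16/289]
step 0: x' = x̄ + K·y = [188/289, -33/289, -754/289]
step 0: P' = (I − K·H)·P̄ = [1504/289 -842/289 -2564/289; -842/289 1147/289 241/289; -2564/289 241/289 7258/289]
step 1: x̄ = F·x = [-1950/289, 33/289, -190/289]
step 1: P̄ = F·P·Fᵀ + Q = [69968/289 -4460/289 -9334/289; -4460/289 1725/289 2285/289; -9334/289 2285/289 6277/289]
step 1: y = z − H·x̄ = [-5107/289]
step 1: S = H·P̄·Hᵀ + R = [543372/289]
step 1: K = P̄·Hᵀ·S⁻¹ = [-95825/271686; 7645/543372; 17155/543372]
step 1: x' = x̄ + K·y = [-139825/271686, -73051/543372, -660385/543372]
step 1: P' = (I − K·H)·P̄ = [1114991/135843 -1657915/271686 -3086641/271686; -1657915/271686 3041075/543372 3842405/543372; -3086641/271686 3842405/543372 10783571/543372]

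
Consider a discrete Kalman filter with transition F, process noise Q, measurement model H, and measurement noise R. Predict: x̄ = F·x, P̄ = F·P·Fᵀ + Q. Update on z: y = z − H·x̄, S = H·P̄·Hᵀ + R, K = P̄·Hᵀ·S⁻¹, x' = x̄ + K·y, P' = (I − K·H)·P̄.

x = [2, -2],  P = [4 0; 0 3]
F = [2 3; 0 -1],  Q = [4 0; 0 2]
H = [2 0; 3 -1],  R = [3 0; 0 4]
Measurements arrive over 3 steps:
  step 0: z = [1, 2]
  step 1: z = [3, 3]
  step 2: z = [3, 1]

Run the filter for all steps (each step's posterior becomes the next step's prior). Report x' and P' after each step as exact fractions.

step 0: x' = [126/157, 1396/1413], P' = [57/157 71/157; 71/157 3341/1413]
step 1: x' = [1628010/1312303, 220987/1312303], P' = [434559/1312303 417933/1312303; 417933/1312303 2357755/1312303]
step 2: x' = [920379693/957744989, 858460912/957744989], P' = [317034393/957744989 305644491/957744989; 305644491/957744989 1716924045/957744989]

step 0: x̄ = F·x = [-2, 2]
step 0: P̄ = F·P·Fᵀ + Q = [47 -9; -9 5]
step 0: y = z − H·x̄ = [5, 10]
step 0: S = H·P̄·Hᵀ + R = [191 300; 300 486]
step 0: K = P̄·Hᵀ·S⁻¹ = [38/157 25/157; 142/471 -356/1413]
step 0: x' = x̄ + K·y = [126/157, 1396/1413]
step 0: P' = (I − K·H)·P̄ = [57/157 71/157; 71/157 3341/1413]
step 1: x̄ = F·x = [2152/471, -1396/1413]
step 1: P̄ = F·P·Fᵀ + Q = [5049/157 -3767/471; -3767/471 6167/1413]
step 1: y = z − H·x̄ = [-2891/471, -16525/1413]
step 1: S = H·P̄·Hᵀ + R = [20667/157 98416/471; 98416/471 488594/1413]
step 1: K = P̄·Hᵀ·S⁻¹ = [289706/1312303 221436/1312303; 278622/1312303 -275989/1312303]
step 1: x' = x̄ + K·y = [1628010/1312303, 220987/1312303]
step 1: P' = (I − K·H)·P̄ = [434559/1312303 417933/1312303; 417933/1312303 2357755/1312303]
step 2: x̄ = F·x = [3918981/1312303, -220987/1312303]
step 2: P̄ = F·P·Fᵀ + Q = [33222439/1312303 -7909131/1312303; -7909131/1312303 4982361/1312303]
step 2: y = z − H·x̄ = [-3901053/1312303, -10665627/1312303]
step 2: S = H·P̄·Hᵀ + R = [136826665/1312303 215152896/1312303; 215152896/1312303 356688310/1312303]
step 2: K = P̄·Hᵀ·S⁻¹ = [211356262/957744989 161364672/957744989; 203762994/957744989 -199997643/957744989]
step 2: x' = x̄ + K·y = [920379693/957744989, 858460912/957744989]
step 2: P' = (I − K·H)·P̄ = [317034393/957744989 305644491/957744989; 305644491/957744989 1716924045/957744989]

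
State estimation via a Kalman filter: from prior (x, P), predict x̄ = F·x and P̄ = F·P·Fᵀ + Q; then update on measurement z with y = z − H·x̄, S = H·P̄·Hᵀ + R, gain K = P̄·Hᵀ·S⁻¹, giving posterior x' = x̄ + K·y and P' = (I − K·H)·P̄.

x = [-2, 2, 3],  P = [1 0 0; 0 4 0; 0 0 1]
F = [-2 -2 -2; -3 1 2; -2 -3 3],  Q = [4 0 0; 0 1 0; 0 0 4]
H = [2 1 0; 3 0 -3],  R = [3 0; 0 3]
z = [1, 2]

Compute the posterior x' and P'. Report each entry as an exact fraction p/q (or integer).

x̄ = F·x = [-6, 14, 7]
P̄ = F·P·Fᵀ + Q = [28 -6 22; -6 18 0; 22 0 53]
y = z − H·x̄ = [-1, 41]
S = H·P̄·Hᵀ + R = [109 18; 18 336]
K = P̄·Hᵀ·S⁻¹ = [1373/3025 177/6050; 39/605 -69/1210; 2743/6050 -3643/12100]
x' = x̄ + K·y = [-31789/6050, 14033/1210, -70149/12100]
P' = (I − K·H)·P̄ = [14457/3025 -4959/605 28737/6050; -4959/605 2007/121 -9849/1210; 28737/6050 -9849/1210 61117/12100]

x' = [-31789/6050, 14033/1210, -70149/12100]
P' = [14457/3025 -4959/605 28737/6050; -4959/605 2007/121 -9849/1210; 28737/6050 -9849/1210 61117/12100]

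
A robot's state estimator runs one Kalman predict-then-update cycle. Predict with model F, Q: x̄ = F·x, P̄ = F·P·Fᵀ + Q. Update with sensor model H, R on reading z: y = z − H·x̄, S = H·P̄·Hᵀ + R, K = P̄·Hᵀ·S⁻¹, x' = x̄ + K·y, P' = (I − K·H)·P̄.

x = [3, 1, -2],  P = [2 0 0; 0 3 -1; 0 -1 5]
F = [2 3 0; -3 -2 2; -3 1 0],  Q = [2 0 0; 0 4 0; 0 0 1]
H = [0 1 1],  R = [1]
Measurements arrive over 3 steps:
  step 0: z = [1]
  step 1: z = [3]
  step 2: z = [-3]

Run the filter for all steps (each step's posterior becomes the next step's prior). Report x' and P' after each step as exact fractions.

step 0: x' = [3/35, 51/35, -24/35], P' = [788/35 -324/35 311/35; -324/35 442/35 -418/35; 311/35 -418/35 1286/105]
step 1: x' = [45258/15791, -29052/15791, 152517/31582], P' = [830415/15791 -929409/15791 1850469/31582; -929409/15791 1179755/15791 -2346051/31582; 1850469/31582 -2346051/31582 4728243/63164]
step 2: x' = [625152/723125, 15169497/3615625, -1041507/144625], P' = [21946127/144625 -135710778/723125 5435418/28925; -135710778/723125 874276892/3615625 -35000252/144625; 5435418/28925 -35000252/144625 2813899/11570]

step 0: x̄ = F·x = [9, -15, -8]
step 0: P̄ = F·P·Fᵀ + Q = [37 -36 -3; -36 62 10; -3 10 22]
step 0: y = z − H·x̄ = [24]
step 0: S = H·P̄·Hᵀ + R = [105]
step 0: K = P̄·Hᵀ·S⁻¹ = [-13/35; 24/35; 32/105]
step 0: x' = x̄ + K·y = [3/35, 51/35, -24/35]
step 0: P' = (I − K·H)·P̄ = [788/35 -324/35 311/35; -324/35 442/35 -418/35; 311/35 -418/35 1286/105]
step 1: x̄ = F·x = [159/35, -159/35, 6/5]
step 1: P̄ = F·P·Fᵀ + Q = [3312/35 -4432/35 -162/5; -4432/35 19316/105 362/5; -162/5 362/5 1359/5]
step 1: y = z − H·x̄ = [222/35]
step 1: S = H·P̄·Hᵀ + R = [63164/105]
step 1: K = P̄·Hᵀ·S⁻¹ = [-8349/31582; 13459/31582; 36141/63164]
step 1: x' = x̄ + K·y = [45258/15791, -29052/15791, 152517/31582]
step 1: P' = (I − K·H)·P̄ = [830415/15791 -929409/15791 1850469/31582; -929409/15791 1179755/15791 -2346051/31582; 1850469/31582 -2346051/31582 4728243/63164]
step 2: x̄ = F·x = [3360/15791, 74847/15791, -164826/15791]
step 2: P̄ = F·P·Fᵀ + Q = [2818129/15791 -3315918/15791 5062638/15791; -3315918/15791 4112644/15791 -5571460/15791; 5062638/15791 -5571460/15791 14245735/15791]
step 2: y = z − H·x̄ = [42606/15791]
step 2: S = H·P̄·Hᵀ + R = [7231250/15791]
step 2: K = P̄·Hᵀ·S⁻¹ = [174672/723125; -729408/3615625; 346971/289250]
step 2: x' = x̄ + K·y = [625152/723125, 15169497/3615625, -1041507/144625]
step 2: P' = (I − K·H)·P̄ = [21946127/144625 -135710778/723125 5435418/28925; -135710778/723125 874276892/3615625 -35000252/144625; 5435418/28925 -35000252/144625 2813899/11570]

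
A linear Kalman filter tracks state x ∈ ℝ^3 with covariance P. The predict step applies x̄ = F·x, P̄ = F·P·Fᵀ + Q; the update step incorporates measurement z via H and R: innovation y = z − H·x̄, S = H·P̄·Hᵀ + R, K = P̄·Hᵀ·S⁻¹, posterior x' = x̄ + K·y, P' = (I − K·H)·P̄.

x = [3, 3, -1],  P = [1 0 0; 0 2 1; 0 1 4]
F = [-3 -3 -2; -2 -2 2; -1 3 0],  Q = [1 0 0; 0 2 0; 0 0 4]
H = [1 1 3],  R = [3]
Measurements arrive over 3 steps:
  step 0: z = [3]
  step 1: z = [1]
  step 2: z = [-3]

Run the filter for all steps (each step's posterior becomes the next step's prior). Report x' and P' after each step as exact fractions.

step 0: x̄ = F·x = [-16, -14, 6]
step 0: P̄ = F·P·Fᵀ + Q = [56 0 -21; 0 22 -4; -21 -4 23]
step 0: y = z − H·x̄ = [15]
step 0: S = H·P̄·Hᵀ + R = [138]
step 0: K = P̄·Hᵀ·S⁻¹ = [-7/138; 5/69; 22/69]
step 0: x' = x̄ + K·y = [-771/46, -297/23, 248/23]
step 0: P' = (I − K·H)·P̄ = [7679/138 35/69 -1295/69; 35/69 1468/69 -496/69; -1295/69 -496/69 619/69]
step 1: x̄ = F·x = [3103/46, 1861/23, -1011/46]
step 1: P̄ = F·P·Fᵀ + Q = [58901/138 33371/69 -3035/138; 33371/69 38452/69 -1655/69; -3035/138 -1655/69 34235/138]
step 1: y = z − H·x̄ = [-1873/23]
step 1: S = H·P̄·Hᵀ + R = [89958/23]
step 1: K = P̄·Hᵀ·S⁻¹ = [19423/89958; 1013/4089; 730/4089]
step 1: x' = x̄ + K·y = [2243273/44979, 248360/4089, -298633/8178]
step 1: P' = (I − K·H)·P̄ = [3665578/14993 374046/1363 -1412795/8178; 374046/1363 432382/1363 -805415/4089; -1412795/8178 -805415/4089 336445/2726]
step 2: x̄ = F·x = [-11640736/44979, -13235429/44979, 5952607/44979]
step 2: P̄ = F·P·Fᵀ + Q = [90754161/14993 103589587/14993 -131871715/44979; 103589587/14993 118381444/14993 -150608885/44979; -131871715/44979 -150608885/44979 21844332/14993]
step 2: y = z − H·x̄ = [2294469/14993]
step 2: S = H·P̄·Hᵀ + R = [47997546/14993]
step 2: K = P̄·Hᵀ·S⁻¹ = [20824011/15999182; 11893691/7999591; -14313602/23998773]
step 2: x' = x̄ + K·y = [-2861476075/47997546, -1601340814/23998773, 985546943/23998773]
step 2: P' = (I − K·H)·P̄ = [10076304723/15999182 5712750698/7999591 -10719667043/23998773; 5712750698/7999591 6552645926/7999591 -12229715551/23998773; -10719667043/23998773 -12229715551/23998773 7635480596/23998773]

step 0: x' = [-771/46, -297/23, 248/23], P' = [7679/138 35/69 -1295/69; 35/69 1468/69 -496/69; -1295/69 -496/69 619/69]
step 1: x' = [2243273/44979, 248360/4089, -298633/8178], P' = [3665578/14993 374046/1363 -1412795/8178; 374046/1363 432382/1363 -805415/4089; -1412795/8178 -805415/4089 336445/2726]
step 2: x' = [-2861476075/47997546, -1601340814/23998773, 985546943/23998773], P' = [10076304723/15999182 5712750698/7999591 -10719667043/23998773; 5712750698/7999591 6552645926/7999591 -12229715551/23998773; -10719667043/23998773 -12229715551/23998773 7635480596/23998773]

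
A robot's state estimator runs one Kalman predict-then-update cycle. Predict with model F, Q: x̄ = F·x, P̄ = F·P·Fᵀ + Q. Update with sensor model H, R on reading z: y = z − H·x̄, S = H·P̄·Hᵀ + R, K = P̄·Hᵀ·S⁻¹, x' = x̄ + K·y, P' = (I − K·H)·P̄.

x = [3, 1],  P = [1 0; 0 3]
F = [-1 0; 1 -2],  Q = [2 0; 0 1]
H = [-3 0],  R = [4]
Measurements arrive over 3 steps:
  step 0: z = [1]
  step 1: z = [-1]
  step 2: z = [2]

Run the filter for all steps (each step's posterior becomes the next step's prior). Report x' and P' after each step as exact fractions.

step 0: x' = [-21/31, 7/31], P' = [12/31 -4/31; -4/31 425/31]
step 1: x' = [153/395, -83/79], P' = [148/395 -8/79; -8/79 4471/79]
step 2: x' = [-3120/5011, 12757/5011], P' = [1876/5011 -456/5011; -456/5011 1142715/5011]

step 0: x̄ = F·x = [-3, 1]
step 0: P̄ = F·P·Fᵀ + Q = [3 -1; -1 14]
step 0: y = z − H·x̄ = [-8]
step 0: S = H·P̄·Hᵀ + R = [31]
step 0: K = P̄·Hᵀ·S⁻¹ = [-9/31; 3/31]
step 0: x' = x̄ + K·y = [-21/31, 7/31]
step 0: P' = (I − K·H)·P̄ = [12/31 -4/31; -4/31 425/31]
step 1: x̄ = F·x = [21/31, -35/31]
step 1: P̄ = F·P·Fᵀ + Q = [74/31 -20/31; -20/31 1759/31]
step 1: y = z − H·x̄ = [32/31]
step 1: S = H·P̄·Hᵀ + R = [790/31]
step 1: K = P̄·Hᵀ·S⁻¹ = [-111/395; 6/79]
step 1: x' = x̄ + K·y = [153/395, -83/79]
step 1: P' = (I − K·H)·P̄ = [148/395 -8/79; -8/79 4471/79]
step 2: x̄ = F·x = [-153/395, 983/395]
step 2: P̄ = F·P·Fᵀ + Q = [938/395 -228/395; -228/395 90123/395]
step 2: y = z − H·x̄ = [331/395]
step 2: S = H·P̄·Hᵀ + R = [10022/395]
step 2: K = P̄·Hᵀ·S⁻¹ = [-1407/5011; 342/5011]
step 2: x' = x̄ + K·y = [-3120/5011, 12757/5011]
step 2: P' = (I − K·H)·P̄ = [1876/5011 -456/5011; -456/5011 1142715/5011]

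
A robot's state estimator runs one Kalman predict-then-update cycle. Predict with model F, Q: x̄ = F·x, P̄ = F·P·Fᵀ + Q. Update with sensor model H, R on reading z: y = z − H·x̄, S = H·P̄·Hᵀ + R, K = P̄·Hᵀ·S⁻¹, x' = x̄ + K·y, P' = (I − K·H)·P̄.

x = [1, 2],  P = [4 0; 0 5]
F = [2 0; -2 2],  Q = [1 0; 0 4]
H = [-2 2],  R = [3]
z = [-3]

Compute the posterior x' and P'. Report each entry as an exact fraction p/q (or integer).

x̄ = F·x = [2, 2]
P̄ = F·P·Fᵀ + Q = [17 -16; -16 40]
y = z − H·x̄ = [-3]
S = H·P̄·Hᵀ + R = [359]
K = P̄·Hᵀ·S⁻¹ = [-66/359; 112/359]
x' = x̄ + K·y = [916/359, 382/359]
P' = (I − K·H)·P̄ = [1747/359 1648/359; 1648/359 1816/359]

x' = [916/359, 382/359]
P' = [1747/359 1648/359; 1648/359 1816/359]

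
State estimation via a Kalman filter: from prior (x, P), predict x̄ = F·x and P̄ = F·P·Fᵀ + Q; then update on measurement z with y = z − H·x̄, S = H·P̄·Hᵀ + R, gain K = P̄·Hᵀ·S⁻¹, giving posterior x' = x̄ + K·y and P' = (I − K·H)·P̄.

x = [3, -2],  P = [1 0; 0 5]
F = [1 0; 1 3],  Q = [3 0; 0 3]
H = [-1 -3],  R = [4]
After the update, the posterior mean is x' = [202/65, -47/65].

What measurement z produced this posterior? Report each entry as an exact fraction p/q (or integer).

z = [-1]

x̄ = F·x = [3, -3]
P̄ = F·P·Fᵀ + Q = [4 1; 1 49]
S = H·P̄·Hᵀ + R = [455]
K = P̄·Hᵀ·S⁻¹ = [-1/65; -148/455]
x' − x̄ = [7/65, 148/65] = K·y
y = (KᵀK)⁻¹·Kᵀ·(x' − x̄) = [-7]
z = y + H·x̄ = [-7] + [6] = [-1]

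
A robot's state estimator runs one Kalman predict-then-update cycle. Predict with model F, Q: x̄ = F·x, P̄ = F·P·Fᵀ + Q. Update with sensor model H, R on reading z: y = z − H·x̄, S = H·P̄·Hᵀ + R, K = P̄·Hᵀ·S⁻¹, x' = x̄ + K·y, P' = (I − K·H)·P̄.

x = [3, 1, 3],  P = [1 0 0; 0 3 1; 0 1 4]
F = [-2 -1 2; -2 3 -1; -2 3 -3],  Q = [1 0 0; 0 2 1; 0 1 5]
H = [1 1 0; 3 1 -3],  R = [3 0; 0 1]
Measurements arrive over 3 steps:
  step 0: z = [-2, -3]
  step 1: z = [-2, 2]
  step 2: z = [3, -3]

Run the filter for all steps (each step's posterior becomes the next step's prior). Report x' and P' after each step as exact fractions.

step 0: x' = [-399/109, 41051/33899, -76978/33899], P' = [220/109 -142/109 168/109; -142/109 114131/33899 -4698/33899; 168/109 -4698/33899 53466/33899]
step 1: x' = [44014433/23046614, -32870523/11523307, 6496569/23046614], P' = [94155919/80663149 -68169652/80663149 139779155/161326298; -68169652/80663149 242784865/80663149 15607637/80663149; 139779155/161326298 15607637/80663149 83403518/80663149]
step 2: x' = [-8240836869/15399283336, 276578670687/130893908356, 155317374845/130893908356], P' = [8435558389/7699641668 -3009782171/3849820834 3133784115/3849820834; -3009782171/3849820834 96496946534/32723477089 7782891411/32723477089; 3133784115/3849820834 7782891411/32723477089 130224084733/130893908356]

step 0: x̄ = F·x = [-1, -6, -12]
step 0: P̄ = F·P·Fᵀ + Q = [20 -6 -20; -6 31 32; -20 32 54]
step 0: y = z − H·x̄ = [5, -30]
step 0: S = H·P̄·Hᵀ + R = [42 31; 31 830]
step 0: K = P̄·Hᵀ·S⁻¹ = [26/109 14/109; 23323/33899 -4261/33899; 15850/33899 -8352/33899]
step 0: x' = x̄ + K·y = [-399/109, 41051/33899, -76978/33899]
step 0: P' = (I − K·H)·P̄ = [220/109 -142/109 168/109; -142/109 114131/33899 -4698/33899; 168/109 -4698/33899 53466/33899]
step 1: x̄ = F·x = [53171/33899, 448309/33899, 602265/33899]
step 1: P̄ = F·P·Fᵀ + Q = [59734/33899 -136379/33899 -150647/33899; -136379/33899 2189247/33899 2499460/33899; -150647/33899 2499460/33899 3193032/33899]
step 1: y = z − H·x̄ = [-569278/33899, 1266771/33899]
step 1: S = H·P̄·Hᵀ + R = [2077920/33899 -5223506/33899; -5223506/33899 18394652/33899]
step 1: K = P̄·Hᵀ·S⁻¹ = [8662089/80663149 9258745/161326298; 58205071/80663149 -8547002/80663149; 56998143/161326298 -49868369/161326298]
step 1: x' = x̄ + K·y = [44014433/23046614, -32870523/11523307, 6496569/23046614]
step 1: P' = (I − K·H)·P̄ = [94155919/80663149 -68169652/80663149 139779155/161326298; -68169652/80663149 242784865/80663149 15607637/80663149; 139779155/161326298 15607637/80663149 83403518/80663149]
step 2: x̄ = F·x = [-4647341/11523307, -291748573/23046614, -304741711/23046614]
step 2: P̄ = F·P·Fᵀ + Q = [139459986/80663149 -276385043/80663149 -299225531/80663149; -276385043/80663149 3810365589/80663149 4082421964/80663149; -299225531/80663149 4082421964/80663149 5091408156/80663149]
step 2: y = z − H·x̄ = [370183097/23046614, -331866178/11523307]
step 2: S = H·P̄·Hᵀ + R = [3639044936/80663149 -8226383924/80663149; -8226383924/80663149 30202059532/80663149]
step 2: K = P̄·Hᵀ·S⁻¹ = [805331349/7699641668 484406135/7699641668; 47275865387/65446954178 -7202346119/65446954178; 22946704259/65446954178 -39894708825/130893908356]
step 2: x' = x̄ + K·y = [-8240836869/15399283336, 276578670687/130893908356, 155317374845/130893908356]
step 2: P' = (I − K·H)·P̄ = [8435558389/7699641668 -3009782171/3849820834 3133784115/3849820834; -3009782171/3849820834 96496946534/32723477089 7782891411/32723477089; 3133784115/3849820834 7782891411/32723477089 130224084733/130893908356]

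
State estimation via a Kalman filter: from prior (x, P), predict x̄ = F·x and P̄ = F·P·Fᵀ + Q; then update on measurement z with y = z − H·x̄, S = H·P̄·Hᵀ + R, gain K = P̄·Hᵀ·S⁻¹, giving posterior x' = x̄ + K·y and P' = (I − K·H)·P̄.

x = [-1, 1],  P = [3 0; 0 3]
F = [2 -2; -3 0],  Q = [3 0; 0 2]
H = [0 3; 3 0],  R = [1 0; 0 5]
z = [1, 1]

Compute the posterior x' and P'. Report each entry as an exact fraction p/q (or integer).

x' = [4697/19366, 6435/19366]
P' = [10395/19366 -45/19366; -45/19366 1069/9683]

x̄ = F·x = [-4, 3]
P̄ = F·P·Fᵀ + Q = [27 -18; -18 29]
y = z − H·x̄ = [-8, 13]
S = H·P̄·Hᵀ + R = [262 -162; -162 248]
K = P̄·Hᵀ·S⁻¹ = [-135/19366 6237/19366; 3207/9683 -27/19366]
x' = x̄ + K·y = [4697/19366, 6435/19366]
P' = (I − K·H)·P̄ = [10395/19366 -45/19366; -45/19366 1069/9683]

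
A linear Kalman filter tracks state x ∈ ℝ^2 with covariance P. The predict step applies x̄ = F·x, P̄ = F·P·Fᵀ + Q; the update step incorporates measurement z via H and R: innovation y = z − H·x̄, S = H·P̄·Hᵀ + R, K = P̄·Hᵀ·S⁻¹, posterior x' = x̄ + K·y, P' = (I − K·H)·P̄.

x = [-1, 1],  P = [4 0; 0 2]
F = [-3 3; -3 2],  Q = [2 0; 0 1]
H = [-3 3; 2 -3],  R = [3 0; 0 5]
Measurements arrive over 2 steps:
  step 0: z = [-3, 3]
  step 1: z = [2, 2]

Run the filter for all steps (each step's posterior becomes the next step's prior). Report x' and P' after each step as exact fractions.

step 0: x̄ = F·x = [6, 5]
step 0: P̄ = F·P·Fᵀ + Q = [56 48; 48 45]
step 0: y = z − H·x̄ = [0, 6]
step 0: S = H·P̄·Hᵀ + R = [48 -21; -21 58]
step 0: K = P̄·Hᵀ·S⁻¹ = [-688/781 -680/781; -447/781 -687/781]
step 0: x' = x̄ + K·y = [606/781, -217/781]
step 0: P' = (I − K·H)·P̄ = [5464/781 4776/781; 4776/781 4329/781]
step 1: x̄ = F·x = [-2469/781, -2252/781]
step 1: P̄ = F·P·Fᵀ + Q = [3731/781 3510/781; 3510/781 9961/781]
step 1: y = z − H·x̄ = [911/781, -256/781]
step 1: S = H·P̄·Hᵀ + R = [62391/781 -59385/781; -59385/781 66358/781]
step 1: K = P̄·Hᵀ·S⁻¹ = [-96538/261871 -98501/261871; -31367/261871 -118296/261871]
step 1: x' = x̄ + K·y = [-908181/261871, -752913/261871]
step 1: P' = (I − K·H)·P̄ = [782119/261871 685581/261871; 685581/261871 654214/261871]

step 0: x' = [606/781, -217/781], P' = [5464/781 4776/781; 4776/781 4329/781]
step 1: x' = [-908181/261871, -752913/261871], P' = [782119/261871 685581/261871; 685581/261871 654214/261871]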